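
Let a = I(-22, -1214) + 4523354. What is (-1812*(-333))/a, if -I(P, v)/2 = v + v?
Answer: 301698/2264105 ≈ 0.13325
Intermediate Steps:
I(P, v) = -4*v (I(P, v) = -2*(v + v) = -4*v)
a = 4528210 (a = -4*(-1214) + 4523354 = 4856 + 4523354 = 4528210)
(-1812*(-333))/a = -1812*(-333)/4528210 = -1*(-603396)*(1/4528210) = 603396*(1/4528210) = 301698/2264105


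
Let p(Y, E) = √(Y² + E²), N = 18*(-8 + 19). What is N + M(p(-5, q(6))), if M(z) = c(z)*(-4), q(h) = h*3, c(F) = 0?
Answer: 198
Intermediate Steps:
q(h) = 3*h
N = 198 (N = 18*11 = 198)
p(Y, E) = √(E² + Y²)
M(z) = 0 (M(z) = 0*(-4) = 0)
N + M(p(-5, q(6))) = 198 + 0 = 198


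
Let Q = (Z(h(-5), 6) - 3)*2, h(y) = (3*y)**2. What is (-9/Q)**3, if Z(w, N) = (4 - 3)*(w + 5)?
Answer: -729/93576664 ≈ -7.7904e-6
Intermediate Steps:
h(y) = 9*y**2
Z(w, N) = 5 + w (Z(w, N) = 1*(5 + w) = 5 + w)
Q = 454 (Q = ((5 + 9*(-5)**2) - 3)*2 = ((5 + 9*25) - 3)*2 = ((5 + 225) - 3)*2 = (230 - 3)*2 = 227*2 = 454)
(-9/Q)**3 = (-9/454)**3 = -729/93576664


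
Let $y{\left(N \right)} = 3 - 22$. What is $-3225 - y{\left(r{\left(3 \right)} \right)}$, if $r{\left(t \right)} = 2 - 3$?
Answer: $-3206$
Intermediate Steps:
$r{\left(t \right)} = -1$ ($r{\left(t \right)} = 2 - 3 = -1$)
$y{\left(N \right)} = -19$ ($y{\left(N \right)} = 3 - 22 = -19$)
$-3225 - y{\left(r{\left(3 \right)} \right)} = -3225 - -19 = -3225 + 19 = -3206$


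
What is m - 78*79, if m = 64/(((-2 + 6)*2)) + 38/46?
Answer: -141523/23 ≈ -6153.2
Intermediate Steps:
m = 203/23 (m = 64/((4*2)) + 38*(1/46) = 64/8 + 19/23 = 64*(1/8) + 19/23 = 8 + 19/23 = 203/23 ≈ 8.8261)
m - 78*79 = 203/23 - 78*79 = 203/23 - 6162 = -141523/23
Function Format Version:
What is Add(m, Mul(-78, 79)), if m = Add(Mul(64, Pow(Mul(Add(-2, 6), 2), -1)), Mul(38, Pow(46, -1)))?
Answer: Rational(-141523, 23) ≈ -6153.2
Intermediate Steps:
m = Rational(203, 23) (m = Add(Mul(64, Pow(Mul(4, 2), -1)), Mul(38, Rational(1, 46))) = Add(Mul(64, Pow(8, -1)), Rational(19, 23)) = Add(Mul(64, Rational(1, 8)), Rational(19, 23)) = Add(8, Rational(19, 23)) = Rational(203, 23) ≈ 8.8261)
Add(m, Mul(-78, 79)) = Add(Rational(203, 23), Mul(-78, 79)) = Add(Rational(203, 23), -6162) = Rational(-141523, 23)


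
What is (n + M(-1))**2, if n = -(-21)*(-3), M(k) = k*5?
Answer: 4624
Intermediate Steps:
M(k) = 5*k
n = -63 (n = -21*3 = -63)
(n + M(-1))**2 = (-63 + 5*(-1))**2 = (-63 - 5)**2 = (-68)**2 = 4624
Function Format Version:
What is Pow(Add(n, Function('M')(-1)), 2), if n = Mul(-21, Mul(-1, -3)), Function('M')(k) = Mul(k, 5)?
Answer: 4624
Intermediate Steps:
Function('M')(k) = Mul(5, k)
n = -63 (n = Mul(-21, 3) = -63)
Pow(Add(n, Function('M')(-1)), 2) = Pow(Add(-63, Mul(5, -1)), 2) = Pow(Add(-63, -5), 2) = Pow(-68, 2) = 4624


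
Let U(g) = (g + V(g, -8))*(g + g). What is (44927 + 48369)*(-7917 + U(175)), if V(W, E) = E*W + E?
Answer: -41000513232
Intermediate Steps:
V(W, E) = E + E*W
U(g) = 2*g*(-8 - 7*g) (U(g) = (g - 8*(1 + g))*(g + g) = (g + (-8 - 8*g))*(2*g) = (-8 - 7*g)*(2*g) = 2*g*(-8 - 7*g))
(44927 + 48369)*(-7917 + U(175)) = (44927 + 48369)*(-7917 + 2*175*(-8 - 7*175)) = 93296*(-7917 + 2*175*(-8 - 1225)) = 93296*(-7917 + 2*175*(-1233)) = 93296*(-7917 - 431550) = 93296*(-439467) = -41000513232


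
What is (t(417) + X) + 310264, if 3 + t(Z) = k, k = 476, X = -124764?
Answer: 185973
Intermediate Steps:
t(Z) = 473 (t(Z) = -3 + 476 = 473)
(t(417) + X) + 310264 = (473 - 124764) + 310264 = -124291 + 310264 = 185973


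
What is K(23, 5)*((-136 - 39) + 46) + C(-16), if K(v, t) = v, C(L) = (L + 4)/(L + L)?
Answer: -23733/8 ≈ -2966.6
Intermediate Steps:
C(L) = (4 + L)/(2*L) (C(L) = (4 + L)/((2*L)) = (4 + L)*(1/(2*L)) = (4 + L)/(2*L))
K(23, 5)*((-136 - 39) + 46) + C(-16) = 23*((-136 - 39) + 46) + (½)*(4 - 16)/(-16) = 23*(-175 + 46) + (½)*(-1/16)*(-12) = 23*(-129) + 3/8 = -2967 + 3/8 = -23733/8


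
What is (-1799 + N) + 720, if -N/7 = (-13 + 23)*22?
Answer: -2619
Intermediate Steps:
N = -1540 (N = -7*(-13 + 23)*22 = -70*22 = -7*220 = -1540)
(-1799 + N) + 720 = (-1799 - 1540) + 720 = -3339 + 720 = -2619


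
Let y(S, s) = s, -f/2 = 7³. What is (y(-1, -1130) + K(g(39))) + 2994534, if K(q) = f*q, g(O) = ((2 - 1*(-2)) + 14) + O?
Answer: 2954302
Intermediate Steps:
f = -686 (f = -2*7³ = -2*343 = -686)
g(O) = 18 + O (g(O) = ((2 + 2) + 14) + O = (4 + 14) + O = 18 + O)
K(q) = -686*q
(y(-1, -1130) + K(g(39))) + 2994534 = (-1130 - 686*(18 + 39)) + 2994534 = (-1130 - 686*57) + 2994534 = (-1130 - 39102) + 2994534 = -40232 + 2994534 = 2954302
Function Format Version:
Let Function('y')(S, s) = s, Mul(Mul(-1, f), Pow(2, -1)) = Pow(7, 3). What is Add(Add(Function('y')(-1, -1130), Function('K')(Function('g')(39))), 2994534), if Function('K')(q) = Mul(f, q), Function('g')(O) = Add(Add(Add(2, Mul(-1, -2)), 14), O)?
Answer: 2954302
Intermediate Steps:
f = -686 (f = Mul(-2, Pow(7, 3)) = Mul(-2, 343) = -686)
Function('g')(O) = Add(18, O) (Function('g')(O) = Add(Add(Add(2, 2), 14), O) = Add(Add(4, 14), O) = Add(18, O))
Function('K')(q) = Mul(-686, q)
Add(Add(Function('y')(-1, -1130), Function('K')(Function('g')(39))), 2994534) = Add(Add(-1130, Mul(-686, Add(18, 39))), 2994534) = Add(Add(-1130, Mul(-686, 57)), 2994534) = Add(Add(-1130, -39102), 2994534) = Add(-40232, 2994534) = 2954302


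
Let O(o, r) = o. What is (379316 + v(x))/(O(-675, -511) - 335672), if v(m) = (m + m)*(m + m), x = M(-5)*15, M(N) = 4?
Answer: -393716/336347 ≈ -1.1706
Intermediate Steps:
x = 60 (x = 4*15 = 60)
v(m) = 4*m² (v(m) = (2*m)*(2*m) = 4*m²)
(379316 + v(x))/(O(-675, -511) - 335672) = (379316 + 4*60²)/(-675 - 335672) = (379316 + 4*3600)/(-336347) = (379316 + 14400)*(-1/336347) = 393716*(-1/336347) = -393716/336347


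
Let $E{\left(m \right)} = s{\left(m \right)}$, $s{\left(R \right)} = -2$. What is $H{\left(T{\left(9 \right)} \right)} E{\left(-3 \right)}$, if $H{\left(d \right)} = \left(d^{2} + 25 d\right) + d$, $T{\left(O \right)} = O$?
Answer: $-630$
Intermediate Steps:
$E{\left(m \right)} = -2$
$H{\left(d \right)} = d^{2} + 26 d$
$H{\left(T{\left(9 \right)} \right)} E{\left(-3 \right)} = 9 \left(26 + 9\right) \left(-2\right) = 9 \cdot 35 \left(-2\right) = 315 \left(-2\right) = -630$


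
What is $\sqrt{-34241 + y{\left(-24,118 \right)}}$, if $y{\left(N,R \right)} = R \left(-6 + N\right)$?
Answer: $i \sqrt{37781} \approx 194.37 i$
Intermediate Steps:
$\sqrt{-34241 + y{\left(-24,118 \right)}} = \sqrt{-34241 + 118 \left(-6 - 24\right)} = \sqrt{-34241 + 118 \left(-30\right)} = \sqrt{-34241 - 3540} = \sqrt{-37781} = i \sqrt{37781}$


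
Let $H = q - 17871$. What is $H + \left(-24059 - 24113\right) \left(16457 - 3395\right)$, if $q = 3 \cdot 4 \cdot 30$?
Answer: $-629240175$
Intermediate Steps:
$q = 360$ ($q = 12 \cdot 30 = 360$)
$H = -17511$ ($H = 360 - 17871 = -17511$)
$H + \left(-24059 - 24113\right) \left(16457 - 3395\right) = -17511 + \left(-24059 - 24113\right) \left(16457 - 3395\right) = -17511 - 629222664 = -629240175$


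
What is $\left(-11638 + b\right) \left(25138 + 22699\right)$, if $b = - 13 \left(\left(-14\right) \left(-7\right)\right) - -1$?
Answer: $-617623507$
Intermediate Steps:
$b = -1273$ ($b = \left(-13\right) 98 + 1 = -1274 + 1 = -1273$)
$\left(-11638 + b\right) \left(25138 + 22699\right) = \left(-11638 - 1273\right) \left(25138 + 22699\right) = \left(-12911\right) 47837 = -617623507$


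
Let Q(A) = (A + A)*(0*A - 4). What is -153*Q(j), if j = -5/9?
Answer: -680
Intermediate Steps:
j = -5/9 (j = -5*1/9 = -5/9 ≈ -0.55556)
Q(A) = -8*A (Q(A) = (2*A)*(0 - 4) = (2*A)*(-4) = -8*A)
-153*Q(j) = -(-1224)*(-5)/9 = -153*40/9 = -680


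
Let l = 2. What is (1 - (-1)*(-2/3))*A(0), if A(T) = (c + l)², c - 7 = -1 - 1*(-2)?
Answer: 100/3 ≈ 33.333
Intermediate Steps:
c = 8 (c = 7 + (-1 - 1*(-2)) = 7 + (-1 + 2) = 7 + 1 = 8)
A(T) = 100 (A(T) = (8 + 2)² = 10² = 100)
(1 - (-1)*(-2/3))*A(0) = (1 - (-1)*(-2/3))*100 = (1 - (-1)*(-2*⅓))*100 = (1 - (-1)*(-2)/3)*100 = (1 - 1*⅔)*100 = (1 - ⅔)*100 = (⅓)*100 = 100/3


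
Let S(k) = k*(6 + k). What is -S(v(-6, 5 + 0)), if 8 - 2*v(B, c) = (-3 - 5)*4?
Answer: -520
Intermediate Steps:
v(B, c) = 20 (v(B, c) = 4 - (-3 - 5)*4/2 = 4 - (-4)*4 = 4 - 1/2*(-32) = 4 + 16 = 20)
-S(v(-6, 5 + 0)) = -20*(6 + 20) = -20*26 = -1*520 = -520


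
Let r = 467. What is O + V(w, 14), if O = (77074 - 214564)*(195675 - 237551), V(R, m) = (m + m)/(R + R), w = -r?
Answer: 2688767089066/467 ≈ 5.7575e+9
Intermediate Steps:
w = -467 (w = -1*467 = -467)
V(R, m) = m/R (V(R, m) = (2*m)/((2*R)) = (2*m)*(1/(2*R)) = m/R)
O = 5757531240 (O = -137490*(-41876) = 5757531240)
O + V(w, 14) = 5757531240 + 14/(-467) = 5757531240 + 14*(-1/467) = 5757531240 - 14/467 = 2688767089066/467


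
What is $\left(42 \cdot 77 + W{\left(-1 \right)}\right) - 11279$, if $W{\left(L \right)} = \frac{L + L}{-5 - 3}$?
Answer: $- \frac{32179}{4} \approx -8044.8$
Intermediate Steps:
$W{\left(L \right)} = - \frac{L}{4}$ ($W{\left(L \right)} = \frac{2 L}{-8} = 2 L \left(- \frac{1}{8}\right) = - \frac{L}{4}$)
$\left(42 \cdot 77 + W{\left(-1 \right)}\right) - 11279 = \left(42 \cdot 77 - - \frac{1}{4}\right) - 11279 = \left(3234 + \frac{1}{4}\right) - 11279 = \frac{12937}{4} - 11279 = - \frac{32179}{4}$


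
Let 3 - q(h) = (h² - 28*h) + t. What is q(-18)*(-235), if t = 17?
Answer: 197870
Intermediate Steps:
q(h) = -14 - h² + 28*h (q(h) = 3 - ((h² - 28*h) + 17) = 3 - (17 + h² - 28*h) = 3 + (-17 - h² + 28*h) = -14 - h² + 28*h)
q(-18)*(-235) = (-14 - 1*(-18)² + 28*(-18))*(-235) = (-14 - 1*324 - 504)*(-235) = (-14 - 324 - 504)*(-235) = -842*(-235) = 197870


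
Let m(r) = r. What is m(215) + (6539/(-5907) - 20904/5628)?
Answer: 8690680/41349 ≈ 210.18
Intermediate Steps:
m(215) + (6539/(-5907) - 20904/5628) = 215 + (6539/(-5907) - 20904/5628) = 215 + (6539*(-1/5907) - 20904*1/5628) = 215 + (-6539/5907 - 26/7) = 215 - 199355/41349 = 8690680/41349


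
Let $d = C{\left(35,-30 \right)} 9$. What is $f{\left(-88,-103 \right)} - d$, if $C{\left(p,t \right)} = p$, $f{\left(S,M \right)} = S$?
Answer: $-403$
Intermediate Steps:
$d = 315$ ($d = 35 \cdot 9 = 315$)
$f{\left(-88,-103 \right)} - d = -88 - 315 = -403$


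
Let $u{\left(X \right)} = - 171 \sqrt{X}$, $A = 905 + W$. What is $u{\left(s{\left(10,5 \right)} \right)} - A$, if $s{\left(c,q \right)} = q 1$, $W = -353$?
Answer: $-552 - 171 \sqrt{5} \approx -934.37$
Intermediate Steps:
$s{\left(c,q \right)} = q$
$A = 552$ ($A = 905 - 353 = 552$)
$u{\left(s{\left(10,5 \right)} \right)} - A = - 171 \sqrt{5} - 552 = -552 - 171 \sqrt{5}$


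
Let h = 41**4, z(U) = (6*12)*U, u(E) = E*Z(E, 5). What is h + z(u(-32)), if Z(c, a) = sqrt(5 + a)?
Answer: 2825761 - 2304*sqrt(10) ≈ 2.8185e+6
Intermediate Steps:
u(E) = E*sqrt(10) (u(E) = E*sqrt(5 + 5) = E*sqrt(10))
z(U) = 72*U
h = 2825761
h + z(u(-32)) = 2825761 + 72*(-32*sqrt(10)) = 2825761 - 2304*sqrt(10)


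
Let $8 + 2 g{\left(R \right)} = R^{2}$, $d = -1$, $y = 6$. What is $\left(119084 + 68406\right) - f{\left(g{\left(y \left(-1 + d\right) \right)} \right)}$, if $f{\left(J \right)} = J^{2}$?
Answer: $182866$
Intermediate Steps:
$g{\left(R \right)} = -4 + \frac{R^{2}}{2}$
$\left(119084 + 68406\right) - f{\left(g{\left(y \left(-1 + d\right) \right)} \right)} = \left(119084 + 68406\right) - \left(-4 + \frac{\left(6 \left(-1 - 1\right)\right)^{2}}{2}\right)^{2} = 187490 - \left(-4 + \frac{\left(6 \left(-2\right)\right)^{2}}{2}\right)^{2} = 187490 - \left(-4 + \frac{\left(-12\right)^{2}}{2}\right)^{2} = 187490 - \left(-4 + \frac{1}{2} \cdot 144\right)^{2} = 187490 - \left(-4 + 72\right)^{2} = 187490 - 68^{2} = 187490 - 4624 = 182866$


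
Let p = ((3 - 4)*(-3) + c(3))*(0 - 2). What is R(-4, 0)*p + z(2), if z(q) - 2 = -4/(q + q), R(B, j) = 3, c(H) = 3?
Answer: -35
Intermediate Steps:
p = -12 (p = ((3 - 4)*(-3) + 3)*(0 - 2) = (-1*(-3) + 3)*(-2) = (3 + 3)*(-2) = 6*(-2) = -12)
z(q) = 2 - 2/q (z(q) = 2 - 4/(q + q) = 2 - 4*1/(2*q) = 2 - 2/q)
R(-4, 0)*p + z(2) = 3*(-12) + (2 - 2/2) = -36 + (2 - 2*½) = -36 + (2 - 1) = -36 + 1 = -35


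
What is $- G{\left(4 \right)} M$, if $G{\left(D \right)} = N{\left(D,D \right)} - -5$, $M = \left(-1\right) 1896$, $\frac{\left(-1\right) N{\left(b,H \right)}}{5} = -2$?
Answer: $28440$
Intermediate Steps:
$N{\left(b,H \right)} = 10$ ($N{\left(b,H \right)} = \left(-5\right) \left(-2\right) = 10$)
$M = -1896$
$G{\left(D \right)} = 15$ ($G{\left(D \right)} = 10 - -5 = 10 + 5 = 15$)
$- G{\left(4 \right)} M = - 15 \left(-1896\right) = \left(-1\right) \left(-28440\right) = 28440$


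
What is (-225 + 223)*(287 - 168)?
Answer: -238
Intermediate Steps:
(-225 + 223)*(287 - 168) = -2*119 = -238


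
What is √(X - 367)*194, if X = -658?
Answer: 970*I*√41 ≈ 6211.0*I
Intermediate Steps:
√(X - 367)*194 = √(-658 - 367)*194 = √(-1025)*194 = (5*I*√41)*194 = 970*I*√41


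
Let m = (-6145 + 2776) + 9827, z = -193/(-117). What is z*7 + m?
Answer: 756937/117 ≈ 6469.5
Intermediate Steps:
z = 193/117 (z = -193*(-1/117) = 193/117 ≈ 1.6496)
m = 6458 (m = -3369 + 9827 = 6458)
z*7 + m = (193/117)*7 + 6458 = 1351/117 + 6458 = 756937/117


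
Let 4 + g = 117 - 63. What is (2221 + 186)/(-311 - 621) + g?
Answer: 44193/932 ≈ 47.417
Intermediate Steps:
g = 50 (g = -4 + (117 - 63) = -4 + 54 = 50)
(2221 + 186)/(-311 - 621) + g = (2221 + 186)/(-311 - 621) + 50 = 2407/(-932) + 50 = 2407*(-1/932) + 50 = -2407/932 + 50 = 44193/932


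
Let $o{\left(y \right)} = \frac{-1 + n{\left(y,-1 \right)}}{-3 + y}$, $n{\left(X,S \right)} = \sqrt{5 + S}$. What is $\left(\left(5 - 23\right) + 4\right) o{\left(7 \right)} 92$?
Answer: $-322$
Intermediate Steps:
$o{\left(y \right)} = \frac{1}{-3 + y}$ ($o{\left(y \right)} = \frac{-1 + \sqrt{5 - 1}}{-3 + y} = \frac{-1 + \sqrt{4}}{-3 + y} = \frac{-1 + 2}{-3 + y} = 1 \frac{1}{-3 + y} = \frac{1}{-3 + y}$)
$\left(\left(5 - 23\right) + 4\right) o{\left(7 \right)} 92 = \frac{\left(5 - 23\right) + 4}{-3 + 7} \cdot 92 = \frac{-18 + 4}{4} \cdot 92 = \left(-14\right) \frac{1}{4} \cdot 92 = \left(- \frac{7}{2}\right) 92 = -322$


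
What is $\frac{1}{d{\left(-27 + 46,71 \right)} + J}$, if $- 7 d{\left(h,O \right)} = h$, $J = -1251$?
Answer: $- \frac{7}{8776} \approx -0.00079763$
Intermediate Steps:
$d{\left(h,O \right)} = - \frac{h}{7}$
$\frac{1}{d{\left(-27 + 46,71 \right)} + J} = \frac{1}{- \frac{-27 + 46}{7} - 1251} = \frac{1}{\left(- \frac{1}{7}\right) 19 - 1251} = \frac{1}{- \frac{19}{7} - 1251} = \frac{1}{- \frac{8776}{7}} = - \frac{7}{8776}$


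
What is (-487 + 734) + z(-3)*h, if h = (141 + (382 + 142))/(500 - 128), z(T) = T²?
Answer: 32623/124 ≈ 263.09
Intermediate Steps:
h = 665/372 (h = (141 + 524)/372 = 665*(1/372) = 665/372 ≈ 1.7876)
(-487 + 734) + z(-3)*h = (-487 + 734) + (-3)²*(665/372) = 247 + 9*(665/372) = 247 + 1995/124 = 32623/124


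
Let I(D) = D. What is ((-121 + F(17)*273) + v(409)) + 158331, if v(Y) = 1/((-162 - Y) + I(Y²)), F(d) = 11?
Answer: 26875819231/166710 ≈ 1.6121e+5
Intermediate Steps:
v(Y) = 1/(-162 + Y² - Y) (v(Y) = 1/((-162 - Y) + Y²) = 1/(-162 + Y² - Y))
((-121 + F(17)*273) + v(409)) + 158331 = ((-121 + 11*273) + 1/(-162 + 409² - 1*409)) + 158331 = ((-121 + 3003) + 1/(-162 + 167281 - 409)) + 158331 = (2882 + 1/166710) + 158331 = 480458221/166710 + 158331 = 26875819231/166710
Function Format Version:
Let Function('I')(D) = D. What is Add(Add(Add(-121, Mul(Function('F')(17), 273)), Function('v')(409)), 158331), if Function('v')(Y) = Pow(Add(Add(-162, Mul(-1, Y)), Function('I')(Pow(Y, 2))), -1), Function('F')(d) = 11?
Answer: Rational(26875819231, 166710) ≈ 1.6121e+5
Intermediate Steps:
Function('v')(Y) = Pow(Add(-162, Pow(Y, 2), Mul(-1, Y)), -1) (Function('v')(Y) = Pow(Add(Add(-162, Mul(-1, Y)), Pow(Y, 2)), -1) = Pow(Add(-162, Pow(Y, 2), Mul(-1, Y)), -1))
Add(Add(Add(-121, Mul(Function('F')(17), 273)), Function('v')(409)), 158331) = Add(Add(Add(-121, Mul(11, 273)), Pow(Add(-162, Pow(409, 2), Mul(-1, 409)), -1)), 158331) = Add(Add(Add(-121, 3003), Pow(Add(-162, 167281, -409), -1)), 158331) = Add(Add(2882, Pow(166710, -1)), 158331) = Add(Add(2882, Rational(1, 166710)), 158331) = Add(Rational(480458221, 166710), 158331) = Rational(26875819231, 166710)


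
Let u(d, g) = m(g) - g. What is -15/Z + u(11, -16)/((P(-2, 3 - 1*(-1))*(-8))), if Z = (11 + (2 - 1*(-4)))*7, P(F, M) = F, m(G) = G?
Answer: -15/119 ≈ -0.12605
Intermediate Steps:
u(d, g) = 0 (u(d, g) = g - g = 0)
Z = 119 (Z = (11 + (2 + 4))*7 = (11 + 6)*7 = 17*7 = 119)
-15/Z + u(11, -16)/((P(-2, 3 - 1*(-1))*(-8))) = -15/119 + 0/((-2*(-8))) = -15*1/119 + 0/16 = -15/119 + 0*(1/16) = -15/119 + 0 = -15/119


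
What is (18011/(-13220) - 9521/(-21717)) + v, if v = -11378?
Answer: -3266874740987/287098740 ≈ -11379.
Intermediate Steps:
(18011/(-13220) - 9521/(-21717)) + v = (18011/(-13220) - 9521/(-21717)) - 11378 = (18011*(-1/13220) - 9521*(-1/21717)) - 11378 = (-18011/13220 + 9521/21717) - 11378 = -265277267/287098740 - 11378 = -3266874740987/287098740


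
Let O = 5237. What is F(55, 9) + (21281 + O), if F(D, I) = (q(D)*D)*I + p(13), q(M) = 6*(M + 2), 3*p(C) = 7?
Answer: 587431/3 ≈ 1.9581e+5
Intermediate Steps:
p(C) = 7/3 (p(C) = (⅓)*7 = 7/3)
q(M) = 12 + 6*M (q(M) = 6*(2 + M) = 12 + 6*M)
F(D, I) = 7/3 + D*I*(12 + 6*D) (F(D, I) = ((12 + 6*D)*D)*I + 7/3 = (D*(12 + 6*D))*I + 7/3 = D*I*(12 + 6*D) + 7/3 = 7/3 + D*I*(12 + 6*D))
F(55, 9) + (21281 + O) = (7/3 + 6*55*9*(2 + 55)) + (21281 + 5237) = (7/3 + 6*55*9*57) + 26518 = (7/3 + 169290) + 26518 = 507877/3 + 26518 = 587431/3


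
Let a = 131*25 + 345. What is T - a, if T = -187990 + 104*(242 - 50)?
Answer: -171642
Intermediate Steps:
a = 3620 (a = 3275 + 345 = 3620)
T = -168022 (T = -187990 + 104*192 = -187990 + 19968 = -168022)
T - a = -168022 - 1*3620 = -168022 - 3620 = -171642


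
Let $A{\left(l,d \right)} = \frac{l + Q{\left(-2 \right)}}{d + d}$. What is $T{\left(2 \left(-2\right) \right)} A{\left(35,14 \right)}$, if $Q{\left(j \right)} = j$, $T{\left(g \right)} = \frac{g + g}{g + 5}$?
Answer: $- \frac{66}{7} \approx -9.4286$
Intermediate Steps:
$T{\left(g \right)} = \frac{2 g}{5 + g}$
$A{\left(l,d \right)} = \frac{-2 + l}{2 d}$ ($A{\left(l,d \right)} = \frac{l - 2}{d + d} = \frac{-2 + l}{2 d}$)
$T{\left(2 \left(-2\right) \right)} A{\left(35,14 \right)} = \frac{2 \cdot 2 \left(-2\right)}{5 + 2 \left(-2\right)} \frac{-2 + 35}{2 \cdot 14} = 2 \left(-4\right) \frac{1}{5 - 4} \cdot \frac{1}{2} \cdot \frac{1}{14} \cdot 33 = 2 \left(-4\right) 1^{-1} \cdot \frac{33}{28} = 2 \left(-4\right) 1 \cdot \frac{33}{28} = \left(-8\right) \frac{33}{28} = - \frac{66}{7}$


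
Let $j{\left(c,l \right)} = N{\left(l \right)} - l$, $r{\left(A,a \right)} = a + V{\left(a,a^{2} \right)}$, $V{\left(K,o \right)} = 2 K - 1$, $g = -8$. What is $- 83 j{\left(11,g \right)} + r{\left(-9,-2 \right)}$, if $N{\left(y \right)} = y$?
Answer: $-7$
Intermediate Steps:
$V{\left(K,o \right)} = -1 + 2 K$
$r{\left(A,a \right)} = -1 + 3 a$ ($r{\left(A,a \right)} = a + \left(-1 + 2 a\right) = -1 + 3 a$)
$j{\left(c,l \right)} = 0$ ($j{\left(c,l \right)} = l - l = 0$)
$- 83 j{\left(11,g \right)} + r{\left(-9,-2 \right)} = \left(-83\right) 0 + \left(-1 + 3 \left(-2\right)\right) = 0 - 7 = -7$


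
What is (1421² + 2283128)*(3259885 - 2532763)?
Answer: 3128347152018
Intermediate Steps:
(1421² + 2283128)*(3259885 - 2532763) = (2019241 + 2283128)*727122 = 4302369*727122 = 3128347152018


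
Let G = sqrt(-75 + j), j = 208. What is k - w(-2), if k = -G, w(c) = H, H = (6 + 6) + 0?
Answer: -12 - sqrt(133) ≈ -23.533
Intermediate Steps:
H = 12 (H = 12 + 0 = 12)
G = sqrt(133) (G = sqrt(-75 + 208) = sqrt(133) ≈ 11.533)
w(c) = 12
k = -sqrt(133) ≈ -11.533
k - w(-2) = -sqrt(133) - 1*12 = -sqrt(133) - 12 = -12 - sqrt(133)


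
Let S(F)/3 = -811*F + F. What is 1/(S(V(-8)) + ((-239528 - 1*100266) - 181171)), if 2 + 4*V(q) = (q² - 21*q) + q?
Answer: -1/655830 ≈ -1.5248e-6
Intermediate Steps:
V(q) = -½ - 5*q + q²/4 (V(q) = -½ + ((q² - 21*q) + q)/4 = -½ + (q² - 20*q)/4 = -½ + (-5*q + q²/4) = -½ - 5*q + q²/4)
S(F) = -2430*F (S(F) = 3*(-811*F + F) = 3*(-810*F) = -2430*F)
1/(S(V(-8)) + ((-239528 - 1*100266) - 181171)) = 1/(-2430*(-½ - 5*(-8) + (¼)*(-8)²) + ((-239528 - 1*100266) - 181171)) = 1/(-2430*(-½ + 40 + (¼)*64) + ((-239528 - 100266) - 181171)) = 1/(-2430*(-½ + 40 + 16) + (-339794 - 181171)) = 1/(-2430*111/2 - 520965) = 1/(-134865 - 520965) = 1/(-655830) = -1/655830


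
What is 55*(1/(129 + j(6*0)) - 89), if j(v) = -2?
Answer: -621610/127 ≈ -4894.6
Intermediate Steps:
55*(1/(129 + j(6*0)) - 89) = 55*(1/(129 - 2) - 89) = 55*(1/127 - 89) = 55*(-11302/127) = -621610/127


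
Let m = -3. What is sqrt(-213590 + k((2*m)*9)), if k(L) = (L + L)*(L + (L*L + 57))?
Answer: I*sqrt(528842) ≈ 727.21*I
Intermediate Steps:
k(L) = 2*L*(57 + L + L**2) (k(L) = (2*L)*(L + (L**2 + 57)) = (2*L)*(L + (57 + L**2)) = (2*L)*(57 + L + L**2) = 2*L*(57 + L + L**2))
sqrt(-213590 + k((2*m)*9)) = sqrt(-213590 + 2*((2*(-3))*9)*(57 + (2*(-3))*9 + ((2*(-3))*9)**2)) = sqrt(-213590 + 2*(-6*9)*(57 - 6*9 + (-6*9)**2)) = sqrt(-213590 + 2*(-54)*(57 - 54 + (-54)**2)) = sqrt(-213590 + 2*(-54)*(57 - 54 + 2916)) = sqrt(-213590 + 2*(-54)*2919) = sqrt(-213590 - 315252) = sqrt(-528842) = I*sqrt(528842)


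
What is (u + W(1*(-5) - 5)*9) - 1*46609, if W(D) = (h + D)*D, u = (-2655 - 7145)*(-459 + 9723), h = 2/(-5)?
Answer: -90832873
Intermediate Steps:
h = -⅖ (h = 2*(-⅕) = -⅖ ≈ -0.40000)
u = -90787200 (u = -9800*9264 = -90787200)
W(D) = D*(-⅖ + D) (W(D) = (-⅖ + D)*D = D*(-⅖ + D))
(u + W(1*(-5) - 5)*9) - 1*46609 = (-90787200 + ((1*(-5) - 5)*(-2 + 5*(1*(-5) - 5))/5)*9) - 1*46609 = (-90787200 + ((-5 - 5)*(-2 + 5*(-5 - 5))/5)*9) - 46609 = (-90787200 + ((⅕)*(-10)*(-2 + 5*(-10)))*9) - 46609 = (-90787200 + ((⅕)*(-10)*(-2 - 50))*9) - 46609 = (-90787200 + ((⅕)*(-10)*(-52))*9) - 46609 = (-90787200 + 104*9) - 46609 = (-90787200 + 936) - 46609 = -90786264 - 46609 = -90832873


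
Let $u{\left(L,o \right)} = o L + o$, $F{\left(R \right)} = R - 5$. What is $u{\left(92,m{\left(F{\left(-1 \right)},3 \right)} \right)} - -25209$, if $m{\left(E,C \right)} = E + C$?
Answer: $24930$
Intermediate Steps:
$F{\left(R \right)} = -5 + R$
$m{\left(E,C \right)} = C + E$
$u{\left(L,o \right)} = o + L o$ ($u{\left(L,o \right)} = L o + o = o + L o$)
$u{\left(92,m{\left(F{\left(-1 \right)},3 \right)} \right)} - -25209 = \left(3 - 6\right) \left(1 + 92\right) - -25209 = \left(3 - 6\right) 93 + 25209 = \left(-3\right) 93 + 25209 = -279 + 25209 = 24930$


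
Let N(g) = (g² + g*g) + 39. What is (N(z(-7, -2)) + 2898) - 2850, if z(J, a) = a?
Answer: 95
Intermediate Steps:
N(g) = 39 + 2*g² (N(g) = (g² + g²) + 39 = 2*g² + 39 = 39 + 2*g²)
(N(z(-7, -2)) + 2898) - 2850 = ((39 + 2*(-2)²) + 2898) - 2850 = ((39 + 2*4) + 2898) - 2850 = ((39 + 8) + 2898) - 2850 = (47 + 2898) - 2850 = 2945 - 2850 = 95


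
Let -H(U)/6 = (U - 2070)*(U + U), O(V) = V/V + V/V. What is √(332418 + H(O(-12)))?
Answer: 15*√1698 ≈ 618.10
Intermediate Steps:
O(V) = 2 (O(V) = 1 + 1 = 2)
H(U) = -12*U*(-2070 + U) (H(U) = -6*(U - 2070)*(U + U) = -6*(-2070 + U)*2*U = -12*U*(-2070 + U))
√(332418 + H(O(-12))) = √(332418 + 12*2*(2070 - 1*2)) = √(332418 + 12*2*(2070 - 2)) = √(332418 + 12*2*2068) = √(332418 + 49632) = √382050 = 15*√1698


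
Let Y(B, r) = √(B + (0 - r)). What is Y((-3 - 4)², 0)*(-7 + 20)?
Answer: 91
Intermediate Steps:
Y(B, r) = √(B - r)
Y((-3 - 4)², 0)*(-7 + 20) = √((-3 - 4)² - 1*0)*(-7 + 20) = √((-7)² + 0)*13 = √(49 + 0)*13 = √49*13 = 7*13 = 91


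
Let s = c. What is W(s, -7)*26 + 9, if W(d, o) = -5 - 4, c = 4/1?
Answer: -225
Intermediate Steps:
c = 4 (c = 4*1 = 4)
s = 4
W(d, o) = -9
W(s, -7)*26 + 9 = -9*26 + 9 = -234 + 9 = -225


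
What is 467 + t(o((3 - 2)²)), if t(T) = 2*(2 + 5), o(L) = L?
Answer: 481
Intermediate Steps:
t(T) = 14 (t(T) = 2*7 = 14)
467 + t(o((3 - 2)²)) = 467 + 14 = 481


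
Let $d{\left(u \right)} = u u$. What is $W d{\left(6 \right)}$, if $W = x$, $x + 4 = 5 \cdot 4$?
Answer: $576$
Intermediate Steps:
$d{\left(u \right)} = u^{2}$
$x = 16$ ($x = -4 + 5 \cdot 4 = -4 + 20 = 16$)
$W = 16$
$W d{\left(6 \right)} = 16 \cdot 6^{2} = 16 \cdot 36 = 576$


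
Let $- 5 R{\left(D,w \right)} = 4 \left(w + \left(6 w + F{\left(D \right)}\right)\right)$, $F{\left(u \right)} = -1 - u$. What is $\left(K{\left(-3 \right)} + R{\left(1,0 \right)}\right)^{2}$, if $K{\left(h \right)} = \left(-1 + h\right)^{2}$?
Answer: $\frac{7744}{25} \approx 309.76$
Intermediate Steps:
$R{\left(D,w \right)} = \frac{4}{5} - \frac{28 w}{5} + \frac{4 D}{5}$ ($R{\left(D,w \right)} = - \frac{4 \left(w - \left(1 + D - 6 w\right)\right)}{5} = - \frac{4 \left(-1 - D + 7 w\right)}{5} = - \frac{-4 - 4 D + 28 w}{5} = \frac{4}{5} - \frac{28 w}{5} + \frac{4 D}{5}$)
$\left(K{\left(-3 \right)} + R{\left(1,0 \right)}\right)^{2} = \left(\left(-1 - 3\right)^{2} + \left(\frac{4}{5} - 0 + \frac{4}{5} \cdot 1\right)\right)^{2} = \left(\left(-4\right)^{2} + \left(\frac{4}{5} + 0 + \frac{4}{5}\right)\right)^{2} = \left(16 + \frac{8}{5}\right)^{2} = \left(\frac{88}{5}\right)^{2} = \frac{7744}{25}$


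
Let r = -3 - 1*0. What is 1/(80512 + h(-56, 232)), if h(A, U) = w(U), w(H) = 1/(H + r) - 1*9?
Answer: 229/18435188 ≈ 1.2422e-5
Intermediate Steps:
r = -3 (r = -3 + 0 = -3)
w(H) = -9 + 1/(-3 + H) (w(H) = 1/(H - 3) - 1*9 = 1/(-3 + H) - 9 = -9 + 1/(-3 + H))
h(A, U) = (28 - 9*U)/(-3 + U)
1/(80512 + h(-56, 232)) = 1/(80512 + (28 - 9*232)/(-3 + 232)) = 1/(80512 + (28 - 2088)/229) = 1/(80512 + (1/229)*(-2060)) = 1/(80512 - 2060/229) = 1/(18435188/229) = 229/18435188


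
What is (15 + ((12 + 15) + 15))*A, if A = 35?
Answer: 1995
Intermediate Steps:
(15 + ((12 + 15) + 15))*A = (15 + ((12 + 15) + 15))*35 = (15 + (27 + 15))*35 = (15 + 42)*35 = 57*35 = 1995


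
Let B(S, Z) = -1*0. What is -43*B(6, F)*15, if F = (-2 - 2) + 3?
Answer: 0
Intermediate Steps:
F = -1 (F = -4 + 3 = -1)
B(S, Z) = 0
-43*B(6, F)*15 = -43*0*15 = 0*15 = 0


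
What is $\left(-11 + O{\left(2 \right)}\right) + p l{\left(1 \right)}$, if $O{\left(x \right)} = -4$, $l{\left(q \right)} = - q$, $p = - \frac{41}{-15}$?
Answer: $- \frac{266}{15} \approx -17.733$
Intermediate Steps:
$p = \frac{41}{15}$ ($p = \left(-41\right) \left(- \frac{1}{15}\right) = \frac{41}{15} \approx 2.7333$)
$\left(-11 + O{\left(2 \right)}\right) + p l{\left(1 \right)} = \left(-11 - 4\right) + \frac{41 \left(\left(-1\right) 1\right)}{15} = -15 + \frac{41}{15} \left(-1\right) = -15 - \frac{41}{15} = - \frac{266}{15}$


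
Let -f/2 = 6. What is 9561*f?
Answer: -114732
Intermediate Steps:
f = -12 (f = -2*6 = -12)
9561*f = 9561*(-12) = -114732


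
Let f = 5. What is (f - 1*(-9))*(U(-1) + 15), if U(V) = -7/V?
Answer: 308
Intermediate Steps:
(f - 1*(-9))*(U(-1) + 15) = (5 - 1*(-9))*(-7/(-1) + 15) = (5 + 9)*(-7*(-1) + 15) = 14*(7 + 15) = 14*22 = 308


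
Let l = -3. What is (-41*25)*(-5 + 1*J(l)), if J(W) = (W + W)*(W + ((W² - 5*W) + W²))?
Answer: 189625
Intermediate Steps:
J(W) = 2*W*(-4*W + 2*W²) (J(W) = (2*W)*(W + (-5*W + 2*W²)) = (2*W)*(-4*W + 2*W²) = 2*W*(-4*W + 2*W²))
(-41*25)*(-5 + 1*J(l)) = (-41*25)*(-5 + 1*(4*(-3)²*(-2 - 3))) = -1025*(-5 + 1*(4*9*(-5))) = -1025*(-5 + 1*(-180)) = -1025*(-5 - 180) = -1025*(-185) = 189625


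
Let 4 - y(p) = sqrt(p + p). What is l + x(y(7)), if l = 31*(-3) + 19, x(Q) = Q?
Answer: -70 - sqrt(14) ≈ -73.742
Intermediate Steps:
y(p) = 4 - sqrt(2)*sqrt(p) (y(p) = 4 - sqrt(p + p) = 4 - sqrt(2*p) = 4 - sqrt(2)*sqrt(p))
l = -74 (l = -93 + 19 = -74)
l + x(y(7)) = -74 + (4 - sqrt(2)*sqrt(7)) = -74 + (4 - sqrt(14)) = -70 - sqrt(14)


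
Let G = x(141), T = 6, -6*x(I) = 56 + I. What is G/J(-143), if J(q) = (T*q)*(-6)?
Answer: -197/30888 ≈ -0.0063779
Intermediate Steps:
x(I) = -28/3 - I/6 (x(I) = -(56 + I)/6 = -28/3 - I/6)
G = -197/6 (G = -28/3 - ⅙*141 = -28/3 - 47/2 = -197/6 ≈ -32.833)
J(q) = -36*q (J(q) = (6*q)*(-6) = -36*q)
G/J(-143) = -197/(6*((-36*(-143)))) = -197/6/5148 = -197/6*1/5148 = -197/30888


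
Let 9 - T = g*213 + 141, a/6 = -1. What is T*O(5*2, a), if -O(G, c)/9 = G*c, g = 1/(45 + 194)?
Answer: -17150940/239 ≈ -71761.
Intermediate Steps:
a = -6 (a = 6*(-1) = -6)
g = 1/239 ≈ 0.0041841
O(G, c) = -9*G*c
T = -31761/239 (T = 9 - ((1/239)*213 + 141) = 9 - (213/239 + 141) = 9 - 1*33912/239 = 9 - 33912/239 = -31761/239 ≈ -132.89)
T*O(5*2, a) = -(-285849)*5*2*(-6)/239 = -(-285849)*10*(-6)/239 = -31761/239*540 = -17150940/239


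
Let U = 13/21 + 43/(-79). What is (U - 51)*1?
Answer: -84485/1659 ≈ -50.925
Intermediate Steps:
U = 124/1659 (U = 13*(1/21) + 43*(-1/79) = 13/21 - 43/79 = 124/1659 ≈ 0.074744)
(U - 51)*1 = (124/1659 - 51)*1 = -84485/1659*1 = -84485/1659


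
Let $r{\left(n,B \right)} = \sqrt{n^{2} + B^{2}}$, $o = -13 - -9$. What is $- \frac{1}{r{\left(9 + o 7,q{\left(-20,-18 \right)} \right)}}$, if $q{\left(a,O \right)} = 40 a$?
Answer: $- \frac{\sqrt{640361}}{640361} \approx -0.0012496$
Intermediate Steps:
$o = -4$ ($o = -13 + 9 = -4$)
$r{\left(n,B \right)} = \sqrt{B^{2} + n^{2}}$
$- \frac{1}{r{\left(9 + o 7,q{\left(-20,-18 \right)} \right)}} = - \frac{1}{\sqrt{\left(40 \left(-20\right)\right)^{2} + \left(9 - 28\right)^{2}}} = - \frac{1}{\sqrt{\left(-800\right)^{2} + \left(9 - 28\right)^{2}}} = - \frac{1}{\sqrt{640000 + \left(-19\right)^{2}}} = - \frac{1}{\sqrt{640000 + 361}} = - \frac{1}{\sqrt{640361}} = - \frac{\sqrt{640361}}{640361}$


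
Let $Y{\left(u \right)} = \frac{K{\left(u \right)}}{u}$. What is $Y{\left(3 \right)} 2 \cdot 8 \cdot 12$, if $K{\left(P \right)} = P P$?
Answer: $576$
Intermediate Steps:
$K{\left(P \right)} = P^{2}$
$Y{\left(u \right)} = u$ ($Y{\left(u \right)} = \frac{u^{2}}{u} = u$)
$Y{\left(3 \right)} 2 \cdot 8 \cdot 12 = 3 \cdot 2 \cdot 8 \cdot 12 = 3 \cdot 16 \cdot 12 = 3 \cdot 192 = 576$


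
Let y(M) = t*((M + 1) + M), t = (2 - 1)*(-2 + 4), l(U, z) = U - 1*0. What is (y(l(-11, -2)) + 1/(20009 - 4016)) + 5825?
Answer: 92487520/15993 ≈ 5783.0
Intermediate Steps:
l(U, z) = U (l(U, z) = U + 0 = U)
t = 2 (t = 1*2 = 2)
y(M) = 2 + 4*M (y(M) = 2*((M + 1) + M) = 2*((1 + M) + M) = 2*(1 + 2*M) = 2 + 4*M)
(y(l(-11, -2)) + 1/(20009 - 4016)) + 5825 = ((2 + 4*(-11)) + 1/(20009 - 4016)) + 5825 = ((2 - 44) + 1/15993) + 5825 = (-42 + 1/15993) + 5825 = -671705/15993 + 5825 = 92487520/15993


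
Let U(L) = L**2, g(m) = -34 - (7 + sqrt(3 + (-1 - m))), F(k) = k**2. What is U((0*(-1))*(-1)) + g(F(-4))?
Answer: -41 - I*sqrt(14) ≈ -41.0 - 3.7417*I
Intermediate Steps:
g(m) = -41 - sqrt(2 - m) (g(m) = -34 - (7 + sqrt(2 - m)) = -34 + (-7 - sqrt(2 - m)) = -41 - sqrt(2 - m))
U((0*(-1))*(-1)) + g(F(-4)) = ((0*(-1))*(-1))**2 + (-41 - sqrt(2 - 1*(-4)**2)) = (0*(-1))**2 + (-41 - sqrt(2 - 1*16)) = 0**2 + (-41 - sqrt(2 - 16)) = 0 + (-41 - sqrt(-14)) = 0 + (-41 - I*sqrt(14)) = -41 - I*sqrt(14)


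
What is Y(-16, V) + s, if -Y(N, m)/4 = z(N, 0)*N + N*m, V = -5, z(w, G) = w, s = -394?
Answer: -1738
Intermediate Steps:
Y(N, m) = -4*N**2 - 4*N*m (Y(N, m) = -4*(N*N + N*m) = -4*(N**2 + N*m) = -4*N**2 - 4*N*m)
Y(-16, V) + s = -4*(-16)*(-16 - 5) - 394 = -4*(-16)*(-21) - 394 = -1344 - 394 = -1738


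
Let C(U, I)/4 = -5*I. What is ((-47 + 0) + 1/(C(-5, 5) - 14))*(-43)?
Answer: 230437/114 ≈ 2021.4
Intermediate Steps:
C(U, I) = -20*I (C(U, I) = 4*(-5*I) = -20*I)
((-47 + 0) + 1/(C(-5, 5) - 14))*(-43) = ((-47 + 0) + 1/(-20*5 - 14))*(-43) = (-47 + 1/(-100 - 14))*(-43) = (-47 + 1/(-114))*(-43) = (-47 - 1/114)*(-43) = -5359/114*(-43) = 230437/114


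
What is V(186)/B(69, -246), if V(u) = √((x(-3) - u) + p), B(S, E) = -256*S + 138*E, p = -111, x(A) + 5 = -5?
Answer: -I*√307/51612 ≈ -0.00033948*I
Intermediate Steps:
x(A) = -10 (x(A) = -5 - 5 = -10)
V(u) = √(-121 - u) (V(u) = √((-10 - u) - 111) = √(-121 - u))
V(186)/B(69, -246) = √(-121 - 1*186)/(-256*69 + 138*(-246)) = √(-121 - 186)/(-17664 - 33948) = √(-307)/(-51612) = (I*√307)*(-1/51612) = -I*√307/51612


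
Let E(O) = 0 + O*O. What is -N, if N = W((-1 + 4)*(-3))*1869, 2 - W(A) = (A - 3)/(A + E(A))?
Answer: -8099/2 ≈ -4049.5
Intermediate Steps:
E(O) = O² (E(O) = 0 + O² = O²)
W(A) = 2 - (-3 + A)/(A + A²) (W(A) = 2 - (A - 3)/(A + A²) = 2 - (-3 + A)/(A + A²))
N = 8099/2 (N = ((3 + (-1 + 4)*(-3) + 2*((-1 + 4)*(-3))²)/((((-1 + 4)*(-3)))*(1 + (-1 + 4)*(-3))))*1869 = ((3 + 3*(-3) + 2*(3*(-3))²)/(((3*(-3)))*(1 + 3*(-3))))*1869 = ((3 - 9 + 2*(-9)²)/((-9)*(1 - 9)))*1869 = -⅑*(3 - 9 + 2*81)/(-8)*1869 = -⅑*(-⅛)*(3 - 9 + 162)*1869 = -⅑*(-⅛)*156*1869 = (13/6)*1869 = 8099/2 ≈ 4049.5)
-N = -1*8099/2 = -8099/2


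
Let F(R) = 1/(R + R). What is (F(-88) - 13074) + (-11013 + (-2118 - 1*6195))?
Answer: -5702401/176 ≈ -32400.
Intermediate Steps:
F(R) = 1/(2*R)
(F(-88) - 13074) + (-11013 + (-2118 - 1*6195)) = ((1/2)/(-88) - 13074) + (-11013 + (-2118 - 1*6195)) = ((1/2)*(-1/88) - 13074) + (-11013 + (-2118 - 6195)) = (-1/176 - 13074) + (-11013 - 8313) = -2301025/176 - 19326 = -5702401/176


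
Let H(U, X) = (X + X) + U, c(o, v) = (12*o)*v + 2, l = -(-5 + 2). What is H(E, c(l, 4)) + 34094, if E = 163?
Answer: 34549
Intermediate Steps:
l = 3 (l = -1*(-3) = 3)
c(o, v) = 2 + 12*o*v (c(o, v) = 12*o*v + 2 = 2 + 12*o*v)
H(U, X) = U + 2*X (H(U, X) = 2*X + U = U + 2*X)
H(E, c(l, 4)) + 34094 = (163 + 2*(2 + 12*3*4)) + 34094 = (163 + 2*(2 + 144)) + 34094 = (163 + 2*146) + 34094 = (163 + 292) + 34094 = 455 + 34094 = 34549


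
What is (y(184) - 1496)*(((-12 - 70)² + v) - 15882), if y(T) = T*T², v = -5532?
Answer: -91489437520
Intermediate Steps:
y(T) = T³
(y(184) - 1496)*(((-12 - 70)² + v) - 15882) = (184³ - 1496)*(((-12 - 70)² - 5532) - 15882) = (6229504 - 1496)*(((-82)² - 5532) - 15882) = 6228008*((6724 - 5532) - 15882) = 6228008*(1192 - 15882) = 6228008*(-14690) = -91489437520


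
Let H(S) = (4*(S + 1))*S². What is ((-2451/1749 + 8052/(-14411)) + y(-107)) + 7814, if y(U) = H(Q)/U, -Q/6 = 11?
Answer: 16538140558333/898972591 ≈ 18397.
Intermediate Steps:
Q = -66 (Q = -6*11 = -66)
H(S) = S²*(4 + 4*S) (H(S) = (4*(1 + S))*S² = (4 + 4*S)*S² = S²*(4 + 4*S))
y(U) = -1132560/U (y(U) = (4*(-66)²*(1 - 66))/U = (4*4356*(-65))/U = -1132560/U)
((-2451/1749 + 8052/(-14411)) + y(-107)) + 7814 = ((-2451/1749 + 8052/(-14411)) - 1132560/(-107)) + 7814 = ((-2451*1/1749 + 8052*(-1/14411)) - 1132560*(-1/107)) + 7814 = ((-817/583 - 8052/14411) + 1132560/107) + 7814 = (-16468103/8401613 + 1132560/107) + 7814 = 9513568732259/898972591 + 7814 = 16538140558333/898972591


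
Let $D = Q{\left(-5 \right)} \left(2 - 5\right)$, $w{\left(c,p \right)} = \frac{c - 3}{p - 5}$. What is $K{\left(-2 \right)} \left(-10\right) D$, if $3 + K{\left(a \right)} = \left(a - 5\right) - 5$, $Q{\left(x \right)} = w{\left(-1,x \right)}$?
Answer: $-180$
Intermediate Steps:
$w{\left(c,p \right)} = \frac{-3 + c}{-5 + p}$
$Q{\left(x \right)} = - \frac{4}{-5 + x}$ ($Q{\left(x \right)} = \frac{-3 - 1}{-5 + x} = \frac{1}{-5 + x} \left(-4\right) = - \frac{4}{-5 + x}$)
$K{\left(a \right)} = -13 + a$ ($K{\left(a \right)} = -3 + \left(\left(a - 5\right) - 5\right) = -3 + \left(\left(-5 + a\right) - 5\right) = -3 + \left(-10 + a\right) = -13 + a$)
$D = - \frac{6}{5}$ ($D = - \frac{4}{-5 - 5} \left(2 - 5\right) = - \frac{4}{-10} \left(-3\right) = \left(-4\right) \left(- \frac{1}{10}\right) \left(-3\right) = \frac{2}{5} \left(-3\right) = - \frac{6}{5} \approx -1.2$)
$K{\left(-2 \right)} \left(-10\right) D = \left(-13 - 2\right) \left(-10\right) \left(- \frac{6}{5}\right) = \left(-15\right) \left(-10\right) \left(- \frac{6}{5}\right) = 150 \left(- \frac{6}{5}\right) = -180$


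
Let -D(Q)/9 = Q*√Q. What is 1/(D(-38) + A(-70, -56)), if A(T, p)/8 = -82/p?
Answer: 287/108896846 - 8379*I*√38/108896846 ≈ 2.6355e-6 - 0.00047432*I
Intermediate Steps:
D(Q) = -9*Q^(3/2) (D(Q) = -9*Q*√Q = -9*Q^(3/2))
A(T, p) = -656/p (A(T, p) = 8*(-82/p) = -656/p)
1/(D(-38) + A(-70, -56)) = 1/(-(-342)*I*√38 - 656/(-56)) = 1/(-(-342)*I*√38 - 656*(-1/56)) = 1/(342*I*√38 + 82/7) = 1/(82/7 + 342*I*√38)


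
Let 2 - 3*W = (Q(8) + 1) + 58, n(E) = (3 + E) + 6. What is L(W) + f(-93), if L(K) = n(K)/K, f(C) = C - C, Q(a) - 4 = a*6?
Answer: 82/109 ≈ 0.75229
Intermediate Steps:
Q(a) = 4 + 6*a (Q(a) = 4 + a*6 = 4 + 6*a)
n(E) = 9 + E
f(C) = 0
W = -109/3 (W = ⅔ - (((4 + 6*8) + 1) + 58)/3 = ⅔ - (((4 + 48) + 1) + 58)/3 = ⅔ - ((52 + 1) + 58)/3 = ⅔ - (53 + 58)/3 = ⅔ - ⅓*111 = ⅔ - 37 = -109/3 ≈ -36.333)
L(K) = (9 + K)/K
L(W) + f(-93) = (9 - 109/3)/(-109/3) + 0 = -3/109*(-82/3) + 0 = 82/109 + 0 = 82/109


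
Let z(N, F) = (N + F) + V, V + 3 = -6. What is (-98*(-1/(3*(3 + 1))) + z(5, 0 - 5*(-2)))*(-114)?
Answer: -1615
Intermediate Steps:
V = -9 (V = -3 - 6 = -9)
z(N, F) = -9 + F + N (z(N, F) = (N + F) - 9 = (F + N) - 9 = -9 + F + N)
(-98*(-1/(3*(3 + 1))) + z(5, 0 - 5*(-2)))*(-114) = (-98*(-1/(3*(3 + 1))) + (-9 + (0 - 5*(-2)) + 5))*(-114) = (-98/((-3*4)) + (-9 + (0 + 10) + 5))*(-114) = (-98/(-12) + (-9 + 10 + 5))*(-114) = (-98*(-1/12) + 6)*(-114) = (49/6 + 6)*(-114) = (85/6)*(-114) = -1615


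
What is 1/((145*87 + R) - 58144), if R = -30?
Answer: -1/45559 ≈ -2.1950e-5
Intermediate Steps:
1/((145*87 + R) - 58144) = 1/((145*87 - 30) - 58144) = 1/((12615 - 30) - 58144) = 1/(12585 - 58144) = 1/(-45559) = -1/45559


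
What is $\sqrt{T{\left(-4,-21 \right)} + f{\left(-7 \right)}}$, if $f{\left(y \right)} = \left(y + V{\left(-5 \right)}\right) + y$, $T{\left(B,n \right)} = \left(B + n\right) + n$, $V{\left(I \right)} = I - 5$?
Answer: $i \sqrt{70} \approx 8.3666 i$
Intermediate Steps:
$V{\left(I \right)} = -5 + I$
$T{\left(B,n \right)} = B + 2 n$
$f{\left(y \right)} = -10 + 2 y$ ($f{\left(y \right)} = \left(y - 10\right) + y = \left(-10 + y\right) + y = -10 + 2 y$)
$\sqrt{T{\left(-4,-21 \right)} + f{\left(-7 \right)}} = \sqrt{\left(-4 + 2 \left(-21\right)\right) + \left(-10 + 2 \left(-7\right)\right)} = \sqrt{\left(-4 - 42\right) - 24} = \sqrt{-46 - 24} = \sqrt{-70} = i \sqrt{70}$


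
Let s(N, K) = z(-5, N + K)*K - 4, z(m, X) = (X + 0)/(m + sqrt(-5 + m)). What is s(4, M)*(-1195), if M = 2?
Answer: 47800/7 + 2868*I*sqrt(10)/7 ≈ 6828.6 + 1295.6*I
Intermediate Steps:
z(m, X) = X/(m + sqrt(-5 + m))
s(N, K) = -4 + K*(K + N)/(-5 + I*sqrt(10)) (s(N, K) = ((N + K)/(-5 + sqrt(-5 - 5)))*K - 4 = ((K + N)/(-5 + sqrt(-10)))*K - 4 = ((K + N)/(-5 + I*sqrt(10)))*K - 4 = K*(K + N)/(-5 + I*sqrt(10)) - 4 = -4 + K*(K + N)/(-5 + I*sqrt(10)))
s(4, M)*(-1195) = (-4 - 1*2*(2 + 4)/(5 - I*sqrt(10)))*(-1195) = (-4 - 1*2*6/(5 - I*sqrt(10)))*(-1195) = (-4 - 12/(5 - I*sqrt(10)))*(-1195) = 4780 + 14340/(5 - I*sqrt(10))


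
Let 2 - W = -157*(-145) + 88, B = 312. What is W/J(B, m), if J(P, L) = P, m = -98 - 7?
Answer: -7617/104 ≈ -73.240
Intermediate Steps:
m = -105
W = -22851 (W = 2 - (-157*(-145) + 88) = 2 - (22765 + 88) = 2 - 1*22853 = 2 - 22853 = -22851)
W/J(B, m) = -22851/312 = -22851*1/312 = -7617/104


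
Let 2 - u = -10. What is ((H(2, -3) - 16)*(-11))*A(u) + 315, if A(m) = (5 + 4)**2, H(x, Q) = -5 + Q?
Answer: 21699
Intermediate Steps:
u = 12 (u = 2 - 1*(-10) = 2 + 10 = 12)
A(m) = 81 (A(m) = 9**2 = 81)
((H(2, -3) - 16)*(-11))*A(u) + 315 = (((-5 - 3) - 16)*(-11))*81 + 315 = ((-8 - 16)*(-11))*81 + 315 = -24*(-11)*81 + 315 = 264*81 + 315 = 21384 + 315 = 21699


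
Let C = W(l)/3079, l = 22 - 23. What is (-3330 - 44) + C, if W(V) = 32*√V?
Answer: -3374 + 32*I/3079 ≈ -3374.0 + 0.010393*I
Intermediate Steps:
l = -1
C = 32*I/3079 (C = (32*√(-1))/3079 = (32*I)*(1/3079) = 32*I/3079 ≈ 0.010393*I)
(-3330 - 44) + C = (-3330 - 44) + 32*I/3079 = -3374 + 32*I/3079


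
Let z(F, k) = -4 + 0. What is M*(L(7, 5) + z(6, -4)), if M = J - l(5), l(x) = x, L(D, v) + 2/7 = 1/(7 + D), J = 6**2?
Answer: -1829/14 ≈ -130.64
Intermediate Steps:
J = 36
z(F, k) = -4
L(D, v) = -2/7 + 1/(7 + D)
M = 31 (M = 36 - 1*5 = 36 - 5 = 31)
M*(L(7, 5) + z(6, -4)) = 31*((-7 - 2*7)/(7*(7 + 7)) - 4) = 31*((1/7)*(-7 - 14)/14 - 4) = 31*((1/7)*(1/14)*(-21) - 4) = 31*(-3/14 - 4) = 31*(-59/14) = -1829/14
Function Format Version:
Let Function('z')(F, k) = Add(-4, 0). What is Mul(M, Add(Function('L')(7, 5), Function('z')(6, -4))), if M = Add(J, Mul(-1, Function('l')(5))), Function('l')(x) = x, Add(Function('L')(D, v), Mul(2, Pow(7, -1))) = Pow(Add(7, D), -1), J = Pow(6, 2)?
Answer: Rational(-1829, 14) ≈ -130.64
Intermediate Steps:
J = 36
Function('z')(F, k) = -4
Function('L')(D, v) = Add(Rational(-2, 7), Pow(Add(7, D), -1))
M = 31 (M = Add(36, Mul(-1, 5)) = Add(36, -5) = 31)
Mul(M, Add(Function('L')(7, 5), Function('z')(6, -4))) = Mul(31, Add(Mul(Rational(1, 7), Pow(Add(7, 7), -1), Add(-7, Mul(-2, 7))), -4)) = Mul(31, Add(Mul(Rational(1, 7), Pow(14, -1), Add(-7, -14)), -4)) = Mul(31, Add(Mul(Rational(1, 7), Rational(1, 14), -21), -4)) = Mul(31, Add(Rational(-3, 14), -4)) = Mul(31, Rational(-59, 14)) = Rational(-1829, 14)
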